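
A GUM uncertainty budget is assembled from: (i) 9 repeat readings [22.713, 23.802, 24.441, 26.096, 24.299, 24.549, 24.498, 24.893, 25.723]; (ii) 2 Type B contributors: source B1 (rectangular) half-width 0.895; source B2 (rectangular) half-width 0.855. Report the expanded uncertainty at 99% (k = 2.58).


mean = (22.713 + 23.802 + 24.441 + 26.096 + 24.299 + 24.549 + 24.498 + 24.893 + 25.723) / 9 = 24.55711111
s = sqrt(sum((x - mean)^2)/(n-1)) = 0.99340946
u_A = s / sqrt(n) = 0.99340946 / sqrt(9) = 0.33113649
u_B1 = 0.895 / sqrt(3) = 0.51672849
u_B2 = 0.855 / sqrt(3) = 0.49363448
uc = sqrt(0.33113649^2 + 0.51672849^2 + 0.49363448^2) = 0.7876133
U = k * uc = 2.58 * 0.7876133
U = 2.0320

2.0320


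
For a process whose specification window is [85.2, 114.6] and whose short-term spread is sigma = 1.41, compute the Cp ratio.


Cp = (USL - LSL) / (6 * sigma)
= (114.6 - 85.2) / (6 * 1.41)
= 29.4000 / 8.4600
= 3.4752

3.4752


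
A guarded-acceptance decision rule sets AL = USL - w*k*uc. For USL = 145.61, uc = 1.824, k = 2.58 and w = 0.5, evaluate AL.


U = k * uc = 2.58 * 1.824 = 4.70592
guard band g = w * U = 0.5 * 4.70592 = 2.35296
AL = USL - g = 145.61 - 2.35296
AL = 143.2570

143.2570


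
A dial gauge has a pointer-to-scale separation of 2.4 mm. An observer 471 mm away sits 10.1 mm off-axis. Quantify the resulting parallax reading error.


error = h * offset / d
= 2.4 * 10.1 / 471
= 0.0515

0.0515


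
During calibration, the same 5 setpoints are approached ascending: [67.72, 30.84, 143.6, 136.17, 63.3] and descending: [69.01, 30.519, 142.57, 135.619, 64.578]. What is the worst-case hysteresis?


|67.72 - 69.01| = 1.2900
|30.84 - 30.519| = 0.3210
|143.6 - 142.57| = 1.0300
|136.17 - 135.619| = 0.5510
|63.3 - 64.578| = 1.2780
hysteresis = max(diffs) = 1.2900

1.2900


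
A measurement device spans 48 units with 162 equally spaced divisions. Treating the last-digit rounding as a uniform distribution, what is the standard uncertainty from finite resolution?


resolution = range / divisions
resolution = 48 / 162 = 0.2962963
u_res = resolution / (2*sqrt(3))
u_res = 0.2962963 / 3.4641016
u_res = 0.0855

0.0855


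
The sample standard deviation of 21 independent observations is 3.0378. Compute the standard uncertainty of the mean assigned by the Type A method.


u_A = s / sqrt(n)
u_A = 3.0378 / sqrt(21)
u_A = 3.0378 / 4.5825757
u_A = 0.6629

0.6629


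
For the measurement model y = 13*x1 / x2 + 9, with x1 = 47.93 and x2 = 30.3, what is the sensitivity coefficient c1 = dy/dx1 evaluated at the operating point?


y = 13*x1 / x2 + 9
dy/dx1 = 13/x2
Evaluate at x2 = 30.3: c1 = 13 / 30.3
c1 = 0.4290

0.4290


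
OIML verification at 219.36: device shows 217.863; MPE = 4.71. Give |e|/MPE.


e = indication - reference = 217.863 - 219.36 = -1.4970
|e| = 1.4970
ratio = |e| / MPE = 1.4970 / 4.71
ratio = 0.3178

0.3178


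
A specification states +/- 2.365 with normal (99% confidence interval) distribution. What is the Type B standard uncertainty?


u_B = half_width / 2.576
u_B = 2.365 / 2.576
u_B = 0.9181

0.9181


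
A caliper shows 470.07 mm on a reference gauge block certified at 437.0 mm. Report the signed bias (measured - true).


Systematic error = measured - true
= 470.07 - 437.0
= 33.0700

33.0700


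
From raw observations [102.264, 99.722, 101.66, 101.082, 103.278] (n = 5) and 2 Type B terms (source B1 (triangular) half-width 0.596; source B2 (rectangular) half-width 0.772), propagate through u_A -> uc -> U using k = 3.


mean = (102.264 + 99.722 + 101.66 + 101.082 + 103.278) / 5 = 101.6012
s = sqrt(sum((x - mean)^2)/(n-1)) = 1.3280983
u_A = s / sqrt(n) = 1.3280983 / sqrt(5) = 0.59394362
u_B1 = 0.596 / sqrt(6) = 0.24331598
u_B2 = 0.772 / sqrt(3) = 0.44571441
uc = sqrt(0.59394362^2 + 0.24331598^2 + 0.44571441^2) = 0.78143012
U = k * uc = 3 * 0.78143012
U = 2.3443

2.3443


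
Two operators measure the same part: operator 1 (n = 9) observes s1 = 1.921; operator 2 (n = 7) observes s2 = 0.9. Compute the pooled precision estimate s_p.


s_p = sqrt(((n1-1)*s1^2 + (n2-1)*s2^2) / (n1+n2-2))
numerator = (9-1)*1.921^2 + (7-1)*0.9^2 = 29.521928 + 4.86 = 34.381928
denominator = 9 + 7 - 2 = 14
s_p^2 = 34.381928 / 14 = 2.455852
s_p = sqrt(2.455852) = 1.5671

1.5671


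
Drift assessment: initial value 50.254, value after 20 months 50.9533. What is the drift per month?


rate = (v2 - v1) / months
= (50.9533 - 50.254) / 20
= 0.6993 / 20
= 0.0350

0.0350


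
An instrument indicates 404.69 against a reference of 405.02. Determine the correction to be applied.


Correction = standard - reading
= 405.02 - 404.69
= 0.3300

0.3300


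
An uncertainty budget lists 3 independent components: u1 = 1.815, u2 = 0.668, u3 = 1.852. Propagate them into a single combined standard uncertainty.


uc = sqrt(1.815^2 + 0.668^2 + 1.852^2)
uc = sqrt(7.170353)
uc = 2.6778

2.6778


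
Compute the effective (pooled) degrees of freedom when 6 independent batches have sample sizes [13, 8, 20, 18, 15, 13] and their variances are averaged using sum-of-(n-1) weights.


nu = sum_i (n_i - 1)
nu = ((13 - 1) + (8 - 1) + (20 - 1) + (18 - 1) + (15 - 1) + (13 - 1))
nu = 12 + 7 + 19 + 17 + 14 + 12
nu = 81

81


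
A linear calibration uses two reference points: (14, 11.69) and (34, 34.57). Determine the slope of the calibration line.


slope = (y2 - y1) / (x2 - x1)
= (34.57 - 11.69) / (34 - 14)
= 22.8800 / 20
= 1.1440

1.1440


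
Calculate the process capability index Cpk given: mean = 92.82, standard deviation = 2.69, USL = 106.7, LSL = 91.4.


Cpu = (USL - mean) / (3*sigma) = (106.7 - 92.82) / (3*2.69) = 1.7200
Cpl = (mean - LSL) / (3*sigma) = (92.82 - 91.4) / (3*2.69) = 0.1760
Cpk = min(Cpu, Cpl) = 0.1760

0.1760


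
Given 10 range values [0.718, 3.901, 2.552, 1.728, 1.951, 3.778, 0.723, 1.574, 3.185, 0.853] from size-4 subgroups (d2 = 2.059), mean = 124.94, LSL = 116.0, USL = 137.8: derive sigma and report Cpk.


R_bar = (0.718 + 3.901 + 2.552 + 1.728 + 1.951 + 3.778 + 0.723 + 1.574 + 3.185 + 0.853) / 10 = 2.0963
sigma = R_bar / d2 = 2.0963 / 2.059 = 1.0181156
Cp = (USL - LSL)/(6*sigma) = (137.8 - 116.0)/(6*1.0181156) = 3.5687
Cpu = (137.8 - 124.94)/(3*1.0181156) = 4.2104
Cpl = (124.94 - 116.0)/(3*1.0181156) = 2.9270
Cpk = min(Cpu, Cpl) = 2.9270

2.9270


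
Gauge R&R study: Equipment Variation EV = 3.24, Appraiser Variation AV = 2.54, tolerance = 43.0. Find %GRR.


GRR = sqrt(EV^2 + AV^2) = sqrt(3.24^2 + 2.54^2) = 4.1169406
%GRR = GRR / tol * 100 = 4.1169406 / 43.0 * 100
%GRR = 9.5743

9.5743


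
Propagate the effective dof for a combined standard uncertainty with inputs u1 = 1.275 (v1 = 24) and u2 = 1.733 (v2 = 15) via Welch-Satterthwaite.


uc = sqrt(u1^2 + u2^2) = sqrt(1.275^2 + 1.733^2) = 2.1514911
v_eff = uc^4 / (u1^4/v1 + u2^4/v2)
= 2.1514911^4 / (1.275^4/24 + 1.733^4/15)
= 21.426844 / 0.71142701
v_eff = 30.1181

30.1181


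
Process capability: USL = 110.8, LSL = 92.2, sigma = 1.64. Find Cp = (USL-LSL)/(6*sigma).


Cp = (USL - LSL) / (6 * sigma)
= (110.8 - 92.2) / (6 * 1.64)
= 18.6000 / 9.8400
= 1.8902

1.8902


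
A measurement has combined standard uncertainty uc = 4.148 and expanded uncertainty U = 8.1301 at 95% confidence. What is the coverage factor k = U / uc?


k = U / uc
k = 8.1301 / 4.148
k = 1.96

1.96


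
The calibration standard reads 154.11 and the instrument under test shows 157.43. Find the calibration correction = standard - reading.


Correction = standard - reading
= 154.11 - 157.43
= -3.3200

-3.3200


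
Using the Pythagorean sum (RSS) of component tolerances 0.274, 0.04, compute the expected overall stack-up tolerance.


RSS = sqrt(0.274^2 + 0.04^2)
= sqrt(0.076676)
= 0.2769

0.2769


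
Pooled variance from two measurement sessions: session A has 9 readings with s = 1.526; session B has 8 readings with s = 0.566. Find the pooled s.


s_p = sqrt(((n1-1)*s1^2 + (n2-1)*s2^2) / (n1+n2-2))
numerator = (9-1)*1.526^2 + (8-1)*0.566^2 = 18.629408 + 2.242492 = 20.8719
denominator = 9 + 8 - 2 = 15
s_p^2 = 20.8719 / 15 = 1.39146
s_p = sqrt(1.39146) = 1.1796

1.1796


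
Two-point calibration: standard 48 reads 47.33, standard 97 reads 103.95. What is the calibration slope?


slope = (y2 - y1) / (x2 - x1)
= (103.95 - 47.33) / (97 - 48)
= 56.6200 / 49
= 1.1555

1.1555


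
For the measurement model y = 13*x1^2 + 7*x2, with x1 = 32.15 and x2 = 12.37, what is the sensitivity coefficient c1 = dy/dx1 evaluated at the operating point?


y = 13*x1^2 + 7*x2
dy/dx1 = 2*13*x1
Evaluate at x1 = 32.15: c1 = 26 * 32.15
c1 = 835.9000

835.9000


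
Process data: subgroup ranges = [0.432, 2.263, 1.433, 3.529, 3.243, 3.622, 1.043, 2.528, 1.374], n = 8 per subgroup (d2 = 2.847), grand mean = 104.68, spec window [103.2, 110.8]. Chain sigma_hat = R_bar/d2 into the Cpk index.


R_bar = (0.432 + 2.263 + 1.433 + 3.529 + 3.243 + 3.622 + 1.043 + 2.528 + 1.374) / 9 = 2.163
sigma = R_bar / d2 = 2.163 / 2.847 = 0.7597471
Cp = (USL - LSL)/(6*sigma) = (110.8 - 103.2)/(6*0.7597471) = 1.6672
Cpu = (110.8 - 104.68)/(3*0.7597471) = 2.6851
Cpl = (104.68 - 103.2)/(3*0.7597471) = 0.6493
Cpk = min(Cpu, Cpl) = 0.6493

0.6493


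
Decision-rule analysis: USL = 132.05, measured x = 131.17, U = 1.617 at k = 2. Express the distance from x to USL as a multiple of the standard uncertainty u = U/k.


u = U / k = 1.617 / 2 = 0.8085
margin = |USL - x| = |132.05 - 131.17| = 0.88
z = margin / u = 0.88 / 0.8085
z = 1.0884

1.0884


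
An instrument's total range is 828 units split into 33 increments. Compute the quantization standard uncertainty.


resolution = range / divisions
resolution = 828 / 33 = 25.090909
u_res = resolution / (2*sqrt(3))
u_res = 25.090909 / 3.4641016
u_res = 7.2431

7.2431


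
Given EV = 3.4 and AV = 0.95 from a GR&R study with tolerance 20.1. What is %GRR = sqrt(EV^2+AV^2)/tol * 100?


GRR = sqrt(EV^2 + AV^2) = sqrt(3.4^2 + 0.95^2) = 3.5302266
%GRR = GRR / tol * 100 = 3.5302266 / 20.1 * 100
%GRR = 17.5633

17.5633


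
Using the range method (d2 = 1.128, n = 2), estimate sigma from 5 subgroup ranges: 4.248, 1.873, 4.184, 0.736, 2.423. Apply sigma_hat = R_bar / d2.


R_bar = (4.248 + 1.873 + 4.184 + 0.736 + 2.423) / 5
R_bar = 13.464 / 5 = 2.6928
sigma_hat = R_bar / d2 = 2.6928 / 1.128 = 2.3872

2.3872


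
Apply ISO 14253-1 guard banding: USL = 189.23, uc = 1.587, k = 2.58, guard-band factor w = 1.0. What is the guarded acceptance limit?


U = k * uc = 2.58 * 1.587 = 4.09446
guard band g = w * U = 1.0 * 4.09446 = 4.09446
AL = USL - g = 189.23 - 4.09446
AL = 185.1355

185.1355


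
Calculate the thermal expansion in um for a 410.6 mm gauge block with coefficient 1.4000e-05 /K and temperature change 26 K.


dL = L * alpha * dT
= 410.6 * 1.4000e-05 * 26
= 0.1494584 mm
dL_um = 0.1494584 * 1000 = 149.4584 um

149.4584


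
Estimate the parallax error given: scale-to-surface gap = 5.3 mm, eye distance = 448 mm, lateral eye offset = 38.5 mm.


error = h * offset / d
= 5.3 * 38.5 / 448
= 0.4555

0.4555


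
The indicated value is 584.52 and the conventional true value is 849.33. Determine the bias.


Systematic error = measured - true
= 584.52 - 849.33
= -264.8100

-264.8100


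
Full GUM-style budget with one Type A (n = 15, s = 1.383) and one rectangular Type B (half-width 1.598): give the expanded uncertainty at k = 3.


u_A = s / sqrt(n) = 1.383 / sqrt(15) = 0.35708906
u_B = half_width / sqrt(3) = 1.598 / sqrt(3) = 0.92260573
uc = sqrt(u_A^2 + u_B^2) = sqrt(0.35708906^2 + 0.92260573^2) = 0.98929972
U = k * uc = 3 * 0.98929972
U = 2.9679

2.9679


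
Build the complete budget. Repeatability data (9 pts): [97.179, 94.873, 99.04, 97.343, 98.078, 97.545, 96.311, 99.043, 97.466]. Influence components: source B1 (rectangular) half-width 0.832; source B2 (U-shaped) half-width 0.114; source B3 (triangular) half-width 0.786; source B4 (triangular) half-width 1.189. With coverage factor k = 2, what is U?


mean = (97.179 + 94.873 + 99.04 + 97.343 + 98.078 + 97.545 + 96.311 + 99.043 + 97.466) / 9 = 97.43088889
s = sqrt(sum((x - mean)^2)/(n-1)) = 1.2985216
u_A = s / sqrt(n) = 1.2985216 / sqrt(9) = 0.43284053
u_B1 = 0.832 / sqrt(3) = 0.48035542
u_B2 = 0.114 / sqrt(2) = 0.080610173
u_B3 = 0.786 / sqrt(6) = 0.32088316
u_B4 = 1.189 / sqrt(6) = 0.48540722
uc = sqrt(0.43284053^2 + 0.48035542^2 + 0.080610173^2 + 0.32088316^2 + 0.48540722^2) = 0.87359969
U = k * uc = 2 * 0.87359969
U = 1.7472

1.7472


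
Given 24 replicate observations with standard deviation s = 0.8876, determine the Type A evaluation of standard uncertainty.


u_A = s / sqrt(n)
u_A = 0.8876 / sqrt(24)
u_A = 0.8876 / 4.8989795
u_A = 0.1812

0.1812


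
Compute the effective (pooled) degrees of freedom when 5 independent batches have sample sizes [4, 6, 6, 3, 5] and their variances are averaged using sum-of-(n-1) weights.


nu = sum_i (n_i - 1)
nu = ((4 - 1) + (6 - 1) + (6 - 1) + (3 - 1) + (5 - 1))
nu = 3 + 5 + 5 + 2 + 4
nu = 19

19


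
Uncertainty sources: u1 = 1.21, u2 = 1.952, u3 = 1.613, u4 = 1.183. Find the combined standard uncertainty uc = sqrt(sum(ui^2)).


uc = sqrt(1.21^2 + 1.952^2 + 1.613^2 + 1.183^2)
uc = sqrt(9.275662)
uc = 3.0456

3.0456


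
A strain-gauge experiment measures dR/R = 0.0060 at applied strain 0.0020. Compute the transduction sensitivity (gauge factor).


GF = (dR/R) / epsilon
= 0.0060 / 0.0020
= 3.0000

3.0000


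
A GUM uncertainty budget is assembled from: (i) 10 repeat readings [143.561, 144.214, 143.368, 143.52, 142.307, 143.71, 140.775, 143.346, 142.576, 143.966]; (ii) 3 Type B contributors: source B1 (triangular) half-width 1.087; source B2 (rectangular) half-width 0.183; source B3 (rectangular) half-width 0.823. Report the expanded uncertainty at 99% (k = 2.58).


mean = (143.561 + 144.214 + 143.368 + 143.52 + 142.307 + 143.71 + 140.775 + 143.346 + 142.576 + 143.966) / 10 = 143.1343
s = sqrt(sum((x - mean)^2)/(n-1)) = 1.0100384
u_A = s / sqrt(n) = 1.0100384 / sqrt(10) = 0.31940219
u_B1 = 1.087 / sqrt(6) = 0.44376589
u_B2 = 0.183 / sqrt(3) = 0.1056551
u_B3 = 0.823 / sqrt(3) = 0.47515927
uc = sqrt(0.31940219^2 + 0.44376589^2 + 0.1056551^2 + 0.47515927^2) = 0.73204184
U = k * uc = 2.58 * 0.73204184
U = 1.8887

1.8887


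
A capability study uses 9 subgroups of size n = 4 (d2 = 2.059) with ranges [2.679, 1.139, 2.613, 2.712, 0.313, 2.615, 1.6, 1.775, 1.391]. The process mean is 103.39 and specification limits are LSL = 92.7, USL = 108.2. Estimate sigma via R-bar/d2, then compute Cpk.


R_bar = (2.679 + 1.139 + 2.613 + 2.712 + 0.313 + 2.615 + 1.6 + 1.775 + 1.391) / 9 = 1.8707778
sigma = R_bar / d2 = 1.8707778 / 2.059 = 0.90858562
Cp = (USL - LSL)/(6*sigma) = (108.2 - 92.7)/(6*0.90858562) = 2.8432
Cpu = (108.2 - 103.39)/(3*0.90858562) = 1.7646
Cpl = (103.39 - 92.7)/(3*0.90858562) = 3.9218
Cpk = min(Cpu, Cpl) = 1.7646

1.7646


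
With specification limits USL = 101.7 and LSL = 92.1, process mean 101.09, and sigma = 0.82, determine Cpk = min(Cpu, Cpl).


Cpu = (USL - mean) / (3*sigma) = (101.7 - 101.09) / (3*0.82) = 0.2480
Cpl = (mean - LSL) / (3*sigma) = (101.09 - 92.1) / (3*0.82) = 3.6545
Cpk = min(Cpu, Cpl) = 0.2480

0.2480


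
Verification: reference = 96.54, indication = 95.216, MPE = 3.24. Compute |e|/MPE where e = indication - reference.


e = indication - reference = 95.216 - 96.54 = -1.3240
|e| = 1.3240
ratio = |e| / MPE = 1.3240 / 3.24
ratio = 0.4086

0.4086


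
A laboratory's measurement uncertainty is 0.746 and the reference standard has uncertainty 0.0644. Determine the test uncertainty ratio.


TUR = u_lab / u_ref
= 0.746 / 0.0644
= 11.5839

11.5839


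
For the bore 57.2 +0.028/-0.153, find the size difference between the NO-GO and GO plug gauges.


GO = nominal - lower_tol (smallest hole = maximum material condition)
GO = 57.2 - 0.153 = 57.047
NO-GO = nominal + upper_tol (largest hole = least material condition)
NO-GO = 57.2 + 0.028 = 57.228
spread = NO-GO - GO = 57.228 - 57.047 = 0.1810

0.1810


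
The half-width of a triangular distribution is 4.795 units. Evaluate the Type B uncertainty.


u_B = half_width / sqrt(6)
u_B = 4.795 / 2.4494897
u_B = 1.9576

1.9576


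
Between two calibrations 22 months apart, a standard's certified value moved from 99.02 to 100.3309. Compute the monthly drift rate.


rate = (v2 - v1) / months
= (100.3309 - 99.02) / 22
= 1.3109 / 22
= 0.0596

0.0596


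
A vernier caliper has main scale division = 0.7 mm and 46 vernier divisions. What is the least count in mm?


LC = MSD / n_div
= 0.7 / 46
= 0.0152

0.0152


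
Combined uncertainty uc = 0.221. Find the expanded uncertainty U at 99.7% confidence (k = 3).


U = k * uc
U = 3 * 0.221
U = 0.6630

0.6630


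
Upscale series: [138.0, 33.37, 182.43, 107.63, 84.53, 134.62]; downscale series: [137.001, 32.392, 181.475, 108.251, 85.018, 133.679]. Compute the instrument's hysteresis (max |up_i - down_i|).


|138.0 - 137.001| = 0.9990
|33.37 - 32.392| = 0.9780
|182.43 - 181.475| = 0.9550
|107.63 - 108.251| = 0.6210
|84.53 - 85.018| = 0.4880
|134.62 - 133.679| = 0.9410
hysteresis = max(diffs) = 0.9990

0.9990


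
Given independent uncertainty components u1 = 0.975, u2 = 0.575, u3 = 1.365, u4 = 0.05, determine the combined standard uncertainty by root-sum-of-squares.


uc = sqrt(0.975^2 + 0.575^2 + 1.365^2 + 0.05^2)
uc = sqrt(3.146975)
uc = 1.7740

1.7740


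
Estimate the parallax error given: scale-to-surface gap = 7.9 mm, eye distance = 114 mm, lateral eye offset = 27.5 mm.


error = h * offset / d
= 7.9 * 27.5 / 114
= 1.9057

1.9057


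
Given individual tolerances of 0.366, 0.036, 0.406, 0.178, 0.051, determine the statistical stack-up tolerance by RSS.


RSS = sqrt(0.366^2 + 0.036^2 + 0.406^2 + 0.178^2 + 0.051^2)
= sqrt(0.334373)
= 0.5782

0.5782


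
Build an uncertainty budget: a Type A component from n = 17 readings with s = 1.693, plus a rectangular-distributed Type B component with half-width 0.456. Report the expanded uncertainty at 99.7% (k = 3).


u_A = s / sqrt(n) = 1.693 / sqrt(17) = 0.41061281
u_B = half_width / sqrt(3) = 0.456 / sqrt(3) = 0.26327172
uc = sqrt(u_A^2 + u_B^2) = sqrt(0.41061281^2 + 0.26327172^2) = 0.48776519
U = k * uc = 3 * 0.48776519
U = 1.4633

1.4633


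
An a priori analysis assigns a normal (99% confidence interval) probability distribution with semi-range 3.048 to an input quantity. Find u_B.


u_B = half_width / 2.576
u_B = 3.048 / 2.576
u_B = 1.1832

1.1832


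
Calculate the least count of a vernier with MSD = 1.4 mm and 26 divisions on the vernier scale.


LC = MSD / n_div
= 1.4 / 26
= 0.0538

0.0538


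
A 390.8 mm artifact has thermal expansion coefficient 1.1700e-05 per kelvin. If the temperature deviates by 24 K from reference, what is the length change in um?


dL = L * alpha * dT
= 390.8 * 1.1700e-05 * 24
= 0.1097366 mm
dL_um = 0.1097366 * 1000 = 109.7366 um

109.7366


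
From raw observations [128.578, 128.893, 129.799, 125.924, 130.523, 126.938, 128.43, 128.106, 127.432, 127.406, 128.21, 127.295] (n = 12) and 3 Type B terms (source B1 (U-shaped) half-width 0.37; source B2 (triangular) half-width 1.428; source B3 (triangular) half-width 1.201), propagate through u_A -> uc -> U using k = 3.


mean = (128.578 + 128.893 + 129.799 + 125.924 + 130.523 + 126.938 + 128.43 + 128.106 + 127.432 + 127.406 + 128.21 + 127.295) / 12 = 128.1278333
s = sqrt(sum((x - mean)^2)/(n-1)) = 1.2572592
u_A = s / sqrt(n) = 1.2572592 / sqrt(12) = 0.36293947
u_B1 = 0.37 / sqrt(2) = 0.26162951
u_B2 = 1.428 / sqrt(6) = 0.58297856
u_B3 = 1.201 / sqrt(6) = 0.4903062
uc = sqrt(0.36293947^2 + 0.26162951^2 + 0.58297856^2 + 0.4903062^2) = 0.88342472
U = k * uc = 3 * 0.88342472
U = 2.6503

2.6503


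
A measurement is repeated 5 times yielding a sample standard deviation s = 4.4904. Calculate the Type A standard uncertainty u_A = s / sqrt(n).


u_A = s / sqrt(n)
u_A = 4.4904 / sqrt(5)
u_A = 4.4904 / 2.236068
u_A = 2.0082

2.0082


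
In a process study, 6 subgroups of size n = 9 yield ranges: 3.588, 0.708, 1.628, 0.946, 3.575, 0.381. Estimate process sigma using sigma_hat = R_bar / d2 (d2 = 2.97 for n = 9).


R_bar = (3.588 + 0.708 + 1.628 + 0.946 + 3.575 + 0.381) / 6
R_bar = 10.826 / 6 = 1.8043333
sigma_hat = R_bar / d2 = 1.8043333 / 2.97 = 0.6075

0.6075


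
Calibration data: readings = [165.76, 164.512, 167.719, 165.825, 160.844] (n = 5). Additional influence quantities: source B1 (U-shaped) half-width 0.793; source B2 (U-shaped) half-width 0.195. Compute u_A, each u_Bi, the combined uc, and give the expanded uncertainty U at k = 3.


mean = (165.76 + 164.512 + 167.719 + 165.825 + 160.844) / 5 = 164.932
s = sqrt(sum((x - mean)^2)/(n-1)) = 2.5562935
u_A = s / sqrt(n) = 2.5562935 / sqrt(5) = 1.1432092
u_B1 = 0.793 / sqrt(2) = 0.56073568
u_B2 = 0.195 / sqrt(2) = 0.13788582
uc = sqrt(1.1432092^2 + 0.56073568^2 + 0.13788582^2) = 1.2807671
U = k * uc = 3 * 1.2807671
U = 3.8423

3.8423


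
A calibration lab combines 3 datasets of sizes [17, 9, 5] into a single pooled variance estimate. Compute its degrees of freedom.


nu = sum_i (n_i - 1)
nu = ((17 - 1) + (9 - 1) + (5 - 1))
nu = 16 + 8 + 4
nu = 28

28


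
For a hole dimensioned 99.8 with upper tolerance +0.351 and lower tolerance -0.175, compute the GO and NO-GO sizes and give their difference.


GO = nominal - lower_tol (smallest hole = maximum material condition)
GO = 99.8 - 0.175 = 99.625
NO-GO = nominal + upper_tol (largest hole = least material condition)
NO-GO = 99.8 + 0.351 = 100.151
spread = NO-GO - GO = 100.151 - 99.625 = 0.5260

0.5260


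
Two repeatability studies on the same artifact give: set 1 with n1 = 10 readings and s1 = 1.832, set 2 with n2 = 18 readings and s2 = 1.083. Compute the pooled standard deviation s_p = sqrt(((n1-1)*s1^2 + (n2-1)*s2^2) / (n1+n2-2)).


s_p = sqrt(((n1-1)*s1^2 + (n2-1)*s2^2) / (n1+n2-2))
numerator = (10-1)*1.832^2 + (18-1)*1.083^2 = 30.206016 + 19.939113 = 50.145129
denominator = 10 + 18 - 2 = 26
s_p^2 = 50.145129 / 26 = 1.9286588
s_p = sqrt(1.9286588) = 1.3888

1.3888


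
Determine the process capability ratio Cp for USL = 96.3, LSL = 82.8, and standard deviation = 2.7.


Cp = (USL - LSL) / (6 * sigma)
= (96.3 - 82.8) / (6 * 2.7)
= 13.5000 / 16.2000
= 0.8333

0.8333


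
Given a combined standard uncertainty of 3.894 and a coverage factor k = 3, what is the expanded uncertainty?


U = k * uc
U = 3 * 3.894
U = 11.6820

11.6820


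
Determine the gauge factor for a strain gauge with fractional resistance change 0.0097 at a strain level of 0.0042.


GF = (dR/R) / epsilon
= 0.0097 / 0.0042
= 2.3095

2.3095


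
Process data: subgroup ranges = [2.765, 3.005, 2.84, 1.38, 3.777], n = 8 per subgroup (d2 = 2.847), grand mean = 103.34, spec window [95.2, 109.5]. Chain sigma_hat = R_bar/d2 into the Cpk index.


R_bar = (2.765 + 3.005 + 2.84 + 1.38 + 3.777) / 5 = 2.7534
sigma = R_bar / d2 = 2.7534 / 2.847 = 0.96712329
Cp = (USL - LSL)/(6*sigma) = (109.5 - 95.2)/(6*0.96712329) = 2.4644
Cpu = (109.5 - 103.34)/(3*0.96712329) = 2.1231
Cpl = (103.34 - 95.2)/(3*0.96712329) = 2.8056
Cpk = min(Cpu, Cpl) = 2.1231

2.1231


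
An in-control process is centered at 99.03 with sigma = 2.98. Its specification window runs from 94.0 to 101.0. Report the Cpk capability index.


Cpu = (USL - mean) / (3*sigma) = (101.0 - 99.03) / (3*2.98) = 0.2204
Cpl = (mean - LSL) / (3*sigma) = (99.03 - 94.0) / (3*2.98) = 0.5626
Cpk = min(Cpu, Cpl) = 0.2204

0.2204


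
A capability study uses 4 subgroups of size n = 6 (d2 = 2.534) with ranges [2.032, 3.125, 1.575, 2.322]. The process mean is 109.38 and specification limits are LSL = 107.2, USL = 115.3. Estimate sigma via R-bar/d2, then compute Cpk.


R_bar = (2.032 + 3.125 + 1.575 + 2.322) / 4 = 2.2635
sigma = R_bar / d2 = 2.2635 / 2.534 = 0.89325178
Cp = (USL - LSL)/(6*sigma) = (115.3 - 107.2)/(6*0.89325178) = 1.5113
Cpu = (115.3 - 109.38)/(3*0.89325178) = 2.2092
Cpl = (109.38 - 107.2)/(3*0.89325178) = 0.8135
Cpk = min(Cpu, Cpl) = 0.8135

0.8135


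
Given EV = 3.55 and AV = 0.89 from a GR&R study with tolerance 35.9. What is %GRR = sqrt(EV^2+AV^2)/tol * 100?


GRR = sqrt(EV^2 + AV^2) = sqrt(3.55^2 + 0.89^2) = 3.6598634
%GRR = GRR / tol * 100 = 3.6598634 / 35.9 * 100
%GRR = 10.1946

10.1946


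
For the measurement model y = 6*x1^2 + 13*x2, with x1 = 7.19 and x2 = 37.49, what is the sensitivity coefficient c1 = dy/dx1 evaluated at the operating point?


y = 6*x1^2 + 13*x2
dy/dx1 = 2*6*x1
Evaluate at x1 = 7.19: c1 = 12 * 7.19
c1 = 86.2800

86.2800


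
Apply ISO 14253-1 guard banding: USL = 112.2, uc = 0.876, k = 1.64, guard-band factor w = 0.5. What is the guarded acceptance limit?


U = k * uc = 1.64 * 0.876 = 1.43664
guard band g = w * U = 0.5 * 1.43664 = 0.71832
AL = USL - g = 112.2 - 0.71832
AL = 111.4817

111.4817


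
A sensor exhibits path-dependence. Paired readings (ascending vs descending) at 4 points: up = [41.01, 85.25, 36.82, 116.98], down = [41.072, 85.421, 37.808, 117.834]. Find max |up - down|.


|41.01 - 41.072| = 0.0620
|85.25 - 85.421| = 0.1710
|36.82 - 37.808| = 0.9880
|116.98 - 117.834| = 0.8540
hysteresis = max(diffs) = 0.9880

0.9880


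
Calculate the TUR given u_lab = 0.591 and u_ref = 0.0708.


TUR = u_lab / u_ref
= 0.591 / 0.0708
= 8.3475

8.3475


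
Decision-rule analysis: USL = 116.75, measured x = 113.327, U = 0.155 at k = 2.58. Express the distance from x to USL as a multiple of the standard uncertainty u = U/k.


u = U / k = 0.155 / 2.58 = 0.060077519
margin = |USL - x| = |116.75 - 113.327| = 3.423
z = margin / u = 3.423 / 0.060077519
z = 56.9764

56.9764


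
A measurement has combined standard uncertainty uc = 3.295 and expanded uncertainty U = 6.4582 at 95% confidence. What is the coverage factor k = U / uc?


k = U / uc
k = 6.4582 / 3.295
k = 1.96

1.96


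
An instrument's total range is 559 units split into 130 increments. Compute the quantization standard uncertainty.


resolution = range / divisions
resolution = 559 / 130 = 4.3
u_res = resolution / (2*sqrt(3))
u_res = 4.3 / 3.4641016
u_res = 1.2413

1.2413


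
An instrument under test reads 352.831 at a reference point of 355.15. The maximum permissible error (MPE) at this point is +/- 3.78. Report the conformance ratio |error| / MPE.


e = indication - reference = 352.831 - 355.15 = -2.3190
|e| = 2.3190
ratio = |e| / MPE = 2.3190 / 3.78
ratio = 0.6135

0.6135


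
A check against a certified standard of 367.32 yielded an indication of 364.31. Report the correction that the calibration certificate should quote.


Correction = standard - reading
= 367.32 - 364.31
= 3.0100

3.0100


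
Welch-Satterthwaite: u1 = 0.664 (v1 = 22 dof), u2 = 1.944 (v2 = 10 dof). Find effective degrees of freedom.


uc = sqrt(u1^2 + u2^2) = sqrt(0.664^2 + 1.944^2) = 2.0542716
v_eff = uc^4 / (u1^4/v1 + u2^4/v2)
= 2.0542716^4 / (0.664^4/22 + 1.944^4/10)
= 17.808668 / 1.4370228
v_eff = 12.3928

12.3928


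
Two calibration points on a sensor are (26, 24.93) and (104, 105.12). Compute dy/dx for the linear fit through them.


slope = (y2 - y1) / (x2 - x1)
= (105.12 - 24.93) / (104 - 26)
= 80.1900 / 78
= 1.0281

1.0281


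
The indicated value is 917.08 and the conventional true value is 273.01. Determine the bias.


Systematic error = measured - true
= 917.08 - 273.01
= 644.0700

644.0700


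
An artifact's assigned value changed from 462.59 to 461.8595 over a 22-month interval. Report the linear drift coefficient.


rate = (v2 - v1) / months
= (461.8595 - 462.59) / 22
= -0.7305 / 22
= -0.0332

-0.0332


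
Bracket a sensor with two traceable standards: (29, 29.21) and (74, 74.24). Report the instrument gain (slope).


slope = (y2 - y1) / (x2 - x1)
= (74.24 - 29.21) / (74 - 29)
= 45.0300 / 45
= 1.0007

1.0007


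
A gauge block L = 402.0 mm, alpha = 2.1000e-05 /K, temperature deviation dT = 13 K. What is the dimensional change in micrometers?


dL = L * alpha * dT
= 402.0 * 2.1000e-05 * 13
= 0.1097460 mm
dL_um = 0.1097460 * 1000 = 109.7460 um

109.7460


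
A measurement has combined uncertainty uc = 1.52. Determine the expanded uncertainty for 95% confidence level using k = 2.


U = k * uc
U = 2 * 1.52
U = 3.0400

3.0400


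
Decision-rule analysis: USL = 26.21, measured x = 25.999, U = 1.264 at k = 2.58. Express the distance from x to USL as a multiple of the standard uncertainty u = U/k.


u = U / k = 1.264 / 2.58 = 0.48992248
margin = |USL - x| = |26.21 - 25.999| = 0.211
z = margin / u = 0.211 / 0.48992248
z = 0.4307

0.4307


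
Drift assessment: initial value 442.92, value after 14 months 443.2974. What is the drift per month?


rate = (v2 - v1) / months
= (443.2974 - 442.92) / 14
= 0.3774 / 14
= 0.0270

0.0270


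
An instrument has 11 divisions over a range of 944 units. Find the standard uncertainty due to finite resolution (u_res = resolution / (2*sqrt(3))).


resolution = range / divisions
resolution = 944 / 11 = 85.818182
u_res = resolution / (2*sqrt(3))
u_res = 85.818182 / 3.4641016
u_res = 24.7736

24.7736


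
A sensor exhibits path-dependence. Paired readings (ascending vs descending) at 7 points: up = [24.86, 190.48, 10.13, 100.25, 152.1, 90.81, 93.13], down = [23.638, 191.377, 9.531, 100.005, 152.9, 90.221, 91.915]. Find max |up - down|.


|24.86 - 23.638| = 1.2220
|190.48 - 191.377| = 0.8970
|10.13 - 9.531| = 0.5990
|100.25 - 100.005| = 0.2450
|152.1 - 152.9| = 0.8000
|90.81 - 90.221| = 0.5890
|93.13 - 91.915| = 1.2150
hysteresis = max(diffs) = 1.2220

1.2220


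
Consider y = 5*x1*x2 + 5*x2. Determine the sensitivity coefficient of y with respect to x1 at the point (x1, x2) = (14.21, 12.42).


y = 5*x1*x2 + 5*x2
dy/dx1 = 5*x2
Evaluate at x2 = 12.42: c1 = 5 * 12.42
c1 = 62.1000

62.1000


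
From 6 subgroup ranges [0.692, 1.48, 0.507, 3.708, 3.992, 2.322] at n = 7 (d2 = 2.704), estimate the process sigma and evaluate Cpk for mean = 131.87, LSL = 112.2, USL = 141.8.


R_bar = (0.692 + 1.48 + 0.507 + 3.708 + 3.992 + 2.322) / 6 = 2.1168333
sigma = R_bar / d2 = 2.1168333 / 2.704 = 0.78285255
Cp = (USL - LSL)/(6*sigma) = (141.8 - 112.2)/(6*0.78285255) = 6.3017
Cpu = (141.8 - 131.87)/(3*0.78285255) = 4.2281
Cpl = (131.87 - 112.2)/(3*0.78285255) = 8.3754
Cpk = min(Cpu, Cpl) = 4.2281

4.2281


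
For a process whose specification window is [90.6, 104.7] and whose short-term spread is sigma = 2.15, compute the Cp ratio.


Cp = (USL - LSL) / (6 * sigma)
= (104.7 - 90.6) / (6 * 2.15)
= 14.1000 / 12.9000
= 1.0930

1.0930


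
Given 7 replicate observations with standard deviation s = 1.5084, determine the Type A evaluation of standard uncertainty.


u_A = s / sqrt(n)
u_A = 1.5084 / sqrt(7)
u_A = 1.5084 / 2.6457513
u_A = 0.5701

0.5701


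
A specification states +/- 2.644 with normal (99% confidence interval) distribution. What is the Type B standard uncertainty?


u_B = half_width / 2.576
u_B = 2.644 / 2.576
u_B = 1.0264

1.0264


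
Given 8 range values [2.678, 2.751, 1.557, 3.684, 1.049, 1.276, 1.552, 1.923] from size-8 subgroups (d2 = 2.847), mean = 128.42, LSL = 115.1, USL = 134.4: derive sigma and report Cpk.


R_bar = (2.678 + 2.751 + 1.557 + 3.684 + 1.049 + 1.276 + 1.552 + 1.923) / 8 = 2.05875
sigma = R_bar / d2 = 2.05875 / 2.847 = 0.72312961
Cp = (USL - LSL)/(6*sigma) = (134.4 - 115.1)/(6*0.72312961) = 4.4483
Cpu = (134.4 - 128.42)/(3*0.72312961) = 2.7565
Cpl = (128.42 - 115.1)/(3*0.72312961) = 6.1400
Cpk = min(Cpu, Cpl) = 2.7565

2.7565


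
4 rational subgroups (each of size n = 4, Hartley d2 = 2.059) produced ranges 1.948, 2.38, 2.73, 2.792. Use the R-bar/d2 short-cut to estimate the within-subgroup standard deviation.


R_bar = (1.948 + 2.38 + 2.73 + 2.792) / 4
R_bar = 9.85 / 4 = 2.4625
sigma_hat = R_bar / d2 = 2.4625 / 2.059 = 1.1960

1.1960


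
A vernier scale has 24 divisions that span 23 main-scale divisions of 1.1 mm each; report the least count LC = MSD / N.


LC = MSD / n_div
= 1.1 / 24
= 0.0458

0.0458


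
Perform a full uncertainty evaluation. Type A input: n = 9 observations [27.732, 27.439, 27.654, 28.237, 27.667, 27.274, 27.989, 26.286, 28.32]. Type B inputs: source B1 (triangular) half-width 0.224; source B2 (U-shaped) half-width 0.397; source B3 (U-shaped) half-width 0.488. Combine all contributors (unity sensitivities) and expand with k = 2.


mean = (27.732 + 27.439 + 27.654 + 28.237 + 27.667 + 27.274 + 27.989 + 26.286 + 28.32) / 9 = 27.622
s = sqrt(sum((x - mean)^2)/(n-1)) = 0.6077372
u_A = s / sqrt(n) = 0.6077372 / sqrt(9) = 0.20257907
u_B1 = 0.224 / sqrt(6) = 0.091447617
u_B2 = 0.397 / sqrt(2) = 0.28072139
u_B3 = 0.488 / sqrt(2) = 0.34506811
uc = sqrt(0.20257907^2 + 0.091447617^2 + 0.28072139^2 + 0.34506811^2) = 0.49726999
U = k * uc = 2 * 0.49726999
U = 0.9945

0.9945


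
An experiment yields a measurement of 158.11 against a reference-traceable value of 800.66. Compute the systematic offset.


Systematic error = measured - true
= 158.11 - 800.66
= -642.5500

-642.5500


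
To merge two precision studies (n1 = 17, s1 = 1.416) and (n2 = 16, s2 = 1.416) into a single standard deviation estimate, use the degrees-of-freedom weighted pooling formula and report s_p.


s_p = sqrt(((n1-1)*s1^2 + (n2-1)*s2^2) / (n1+n2-2))
numerator = (17-1)*1.416^2 + (16-1)*1.416^2 = 32.080896 + 30.07584 = 62.156736
denominator = 17 + 16 - 2 = 31
s_p^2 = 62.156736 / 31 = 2.005056
s_p = sqrt(2.005056) = 1.4160

1.4160


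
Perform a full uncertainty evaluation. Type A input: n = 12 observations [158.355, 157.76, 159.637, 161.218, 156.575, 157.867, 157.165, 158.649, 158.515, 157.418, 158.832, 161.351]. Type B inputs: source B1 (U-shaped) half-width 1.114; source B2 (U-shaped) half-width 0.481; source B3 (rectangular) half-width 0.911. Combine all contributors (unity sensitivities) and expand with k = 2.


mean = (158.355 + 157.76 + 159.637 + 161.218 + 156.575 + 157.867 + 157.165 + 158.649 + 158.515 + 157.418 + 158.832 + 161.351) / 12 = 158.6118333
s = sqrt(sum((x - mean)^2)/(n-1)) = 1.4899345
u_A = s / sqrt(n) = 1.4899345 / sqrt(12) = 0.43010704
u_B1 = 1.114 / sqrt(2) = 0.78771695
u_B2 = 0.481 / sqrt(2) = 0.34011836
u_B3 = 0.911 / sqrt(3) = 0.5259661
uc = sqrt(0.43010704^2 + 0.78771695^2 + 0.34011836^2 + 0.5259661^2) = 1.0944455
U = k * uc = 2 * 1.0944455
U = 2.1889

2.1889


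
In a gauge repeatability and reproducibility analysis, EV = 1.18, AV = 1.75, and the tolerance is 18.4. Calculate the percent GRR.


GRR = sqrt(EV^2 + AV^2) = sqrt(1.18^2 + 1.75^2) = 2.1106634
%GRR = GRR / tol * 100 = 2.1106634 / 18.4 * 100
%GRR = 11.4710

11.4710


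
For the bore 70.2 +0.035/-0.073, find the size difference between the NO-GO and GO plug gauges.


GO = nominal - lower_tol (smallest hole = maximum material condition)
GO = 70.2 - 0.073 = 70.127
NO-GO = nominal + upper_tol (largest hole = least material condition)
NO-GO = 70.2 + 0.035 = 70.235
spread = NO-GO - GO = 70.235 - 70.127 = 0.1080

0.1080


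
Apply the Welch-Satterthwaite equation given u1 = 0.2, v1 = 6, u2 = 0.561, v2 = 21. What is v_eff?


uc = sqrt(u1^2 + u2^2) = sqrt(0.2^2 + 0.561^2) = 0.59558459
v_eff = uc^4 / (u1^4/v1 + u2^4/v2)
= 0.59558459^4 / (0.2^4/6 + 0.561^4/21)
= 0.12582699 / 0.0049833004
v_eff = 25.2497

25.2497


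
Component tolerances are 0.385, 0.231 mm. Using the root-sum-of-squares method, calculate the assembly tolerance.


RSS = sqrt(0.385^2 + 0.231^2)
= sqrt(0.201586)
= 0.4490

0.4490


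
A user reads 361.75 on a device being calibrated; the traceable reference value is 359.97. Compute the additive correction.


Correction = standard - reading
= 359.97 - 361.75
= -1.7800

-1.7800


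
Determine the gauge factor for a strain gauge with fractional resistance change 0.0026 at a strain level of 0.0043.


GF = (dR/R) / epsilon
= 0.0026 / 0.0043
= 0.6047

0.6047


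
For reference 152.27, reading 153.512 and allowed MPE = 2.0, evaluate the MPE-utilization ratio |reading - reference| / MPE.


e = indication - reference = 153.512 - 152.27 = 1.2420
|e| = 1.2420
ratio = |e| / MPE = 1.2420 / 2.0
ratio = 0.6210

0.6210


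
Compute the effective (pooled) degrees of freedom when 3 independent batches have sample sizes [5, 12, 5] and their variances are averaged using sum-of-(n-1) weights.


nu = sum_i (n_i - 1)
nu = ((5 - 1) + (12 - 1) + (5 - 1))
nu = 4 + 11 + 4
nu = 19

19


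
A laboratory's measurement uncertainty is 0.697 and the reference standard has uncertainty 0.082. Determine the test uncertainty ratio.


TUR = u_lab / u_ref
= 0.697 / 0.082
= 8.5000

8.5000


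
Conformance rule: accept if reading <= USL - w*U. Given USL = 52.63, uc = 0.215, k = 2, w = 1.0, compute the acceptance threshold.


U = k * uc = 2 * 0.215 = 0.43
guard band g = w * U = 1.0 * 0.43 = 0.43
AL = USL - g = 52.63 - 0.43
AL = 52.2000

52.2000


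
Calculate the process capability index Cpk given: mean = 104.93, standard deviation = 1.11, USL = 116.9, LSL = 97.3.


Cpu = (USL - mean) / (3*sigma) = (116.9 - 104.93) / (3*1.11) = 3.5946
Cpl = (mean - LSL) / (3*sigma) = (104.93 - 97.3) / (3*1.11) = 2.2913
Cpk = min(Cpu, Cpl) = 2.2913

2.2913


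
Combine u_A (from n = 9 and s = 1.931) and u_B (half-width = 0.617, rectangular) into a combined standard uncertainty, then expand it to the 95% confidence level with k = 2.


u_A = s / sqrt(n) = 1.931 / sqrt(9) = 0.64366667
u_B = half_width / sqrt(3) = 0.617 / sqrt(3) = 0.35622512
uc = sqrt(u_A^2 + u_B^2) = sqrt(0.64366667^2 + 0.35622512^2) = 0.73566509
U = k * uc = 2 * 0.73566509
U = 1.4713

1.4713


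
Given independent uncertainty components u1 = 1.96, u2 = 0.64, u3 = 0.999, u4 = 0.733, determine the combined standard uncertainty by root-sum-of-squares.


uc = sqrt(1.96^2 + 0.64^2 + 0.999^2 + 0.733^2)
uc = sqrt(5.78649)
uc = 2.4055

2.4055


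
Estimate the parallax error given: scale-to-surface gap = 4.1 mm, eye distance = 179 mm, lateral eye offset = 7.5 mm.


error = h * offset / d
= 4.1 * 7.5 / 179
= 0.1718

0.1718


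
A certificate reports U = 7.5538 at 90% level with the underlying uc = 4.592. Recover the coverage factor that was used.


k = U / uc
k = 7.5538 / 4.592
k = 1.645

1.645


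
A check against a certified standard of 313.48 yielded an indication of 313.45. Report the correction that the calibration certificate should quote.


Correction = standard - reading
= 313.48 - 313.45
= 0.0300

0.0300


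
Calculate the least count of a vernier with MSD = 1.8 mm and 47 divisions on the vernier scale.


LC = MSD / n_div
= 1.8 / 47
= 0.0383

0.0383


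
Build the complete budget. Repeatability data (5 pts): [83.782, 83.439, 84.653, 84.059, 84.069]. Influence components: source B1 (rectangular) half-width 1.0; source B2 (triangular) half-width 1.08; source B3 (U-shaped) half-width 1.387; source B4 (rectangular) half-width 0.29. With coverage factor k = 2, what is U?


mean = (83.782 + 83.439 + 84.653 + 84.059 + 84.069) / 5 = 84.0004
s = sqrt(sum((x - mean)^2)/(n-1)) = 0.44634493
u_A = s / sqrt(n) = 0.44634493 / sqrt(5) = 0.19961152
u_B1 = 1.0 / sqrt(3) = 0.57735027
u_B2 = 1.08 / sqrt(6) = 0.44090815
u_B3 = 1.387 / sqrt(2) = 0.98075711
u_B4 = 0.29 / sqrt(3) = 0.16743158
uc = sqrt(0.19961152^2 + 0.57735027^2 + 0.44090815^2 + 0.98075711^2 + 0.16743158^2) = 1.2479968
U = k * uc = 2 * 1.2479968
U = 2.4960

2.4960


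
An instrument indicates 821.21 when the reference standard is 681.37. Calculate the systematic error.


Systematic error = measured - true
= 821.21 - 681.37
= 139.8400

139.8400


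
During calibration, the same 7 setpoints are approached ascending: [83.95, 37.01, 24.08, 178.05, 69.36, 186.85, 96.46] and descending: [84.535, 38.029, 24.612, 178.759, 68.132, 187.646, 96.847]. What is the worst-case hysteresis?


|83.95 - 84.535| = 0.5850
|37.01 - 38.029| = 1.0190
|24.08 - 24.612| = 0.5320
|178.05 - 178.759| = 0.7090
|69.36 - 68.132| = 1.2280
|186.85 - 187.646| = 0.7960
|96.46 - 96.847| = 0.3870
hysteresis = max(diffs) = 1.2280

1.2280


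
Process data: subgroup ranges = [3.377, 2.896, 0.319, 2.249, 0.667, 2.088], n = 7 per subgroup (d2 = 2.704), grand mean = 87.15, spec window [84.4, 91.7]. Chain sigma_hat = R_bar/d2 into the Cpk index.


R_bar = (3.377 + 2.896 + 0.319 + 2.249 + 0.667 + 2.088) / 6 = 1.9326667
sigma = R_bar / d2 = 1.9326667 / 2.704 = 0.7147436
Cp = (USL - LSL)/(6*sigma) = (91.7 - 84.4)/(6*0.7147436) = 1.7022
Cpu = (91.7 - 87.15)/(3*0.7147436) = 2.1220
Cpl = (87.15 - 84.4)/(3*0.7147436) = 1.2825
Cpk = min(Cpu, Cpl) = 1.2825

1.2825
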